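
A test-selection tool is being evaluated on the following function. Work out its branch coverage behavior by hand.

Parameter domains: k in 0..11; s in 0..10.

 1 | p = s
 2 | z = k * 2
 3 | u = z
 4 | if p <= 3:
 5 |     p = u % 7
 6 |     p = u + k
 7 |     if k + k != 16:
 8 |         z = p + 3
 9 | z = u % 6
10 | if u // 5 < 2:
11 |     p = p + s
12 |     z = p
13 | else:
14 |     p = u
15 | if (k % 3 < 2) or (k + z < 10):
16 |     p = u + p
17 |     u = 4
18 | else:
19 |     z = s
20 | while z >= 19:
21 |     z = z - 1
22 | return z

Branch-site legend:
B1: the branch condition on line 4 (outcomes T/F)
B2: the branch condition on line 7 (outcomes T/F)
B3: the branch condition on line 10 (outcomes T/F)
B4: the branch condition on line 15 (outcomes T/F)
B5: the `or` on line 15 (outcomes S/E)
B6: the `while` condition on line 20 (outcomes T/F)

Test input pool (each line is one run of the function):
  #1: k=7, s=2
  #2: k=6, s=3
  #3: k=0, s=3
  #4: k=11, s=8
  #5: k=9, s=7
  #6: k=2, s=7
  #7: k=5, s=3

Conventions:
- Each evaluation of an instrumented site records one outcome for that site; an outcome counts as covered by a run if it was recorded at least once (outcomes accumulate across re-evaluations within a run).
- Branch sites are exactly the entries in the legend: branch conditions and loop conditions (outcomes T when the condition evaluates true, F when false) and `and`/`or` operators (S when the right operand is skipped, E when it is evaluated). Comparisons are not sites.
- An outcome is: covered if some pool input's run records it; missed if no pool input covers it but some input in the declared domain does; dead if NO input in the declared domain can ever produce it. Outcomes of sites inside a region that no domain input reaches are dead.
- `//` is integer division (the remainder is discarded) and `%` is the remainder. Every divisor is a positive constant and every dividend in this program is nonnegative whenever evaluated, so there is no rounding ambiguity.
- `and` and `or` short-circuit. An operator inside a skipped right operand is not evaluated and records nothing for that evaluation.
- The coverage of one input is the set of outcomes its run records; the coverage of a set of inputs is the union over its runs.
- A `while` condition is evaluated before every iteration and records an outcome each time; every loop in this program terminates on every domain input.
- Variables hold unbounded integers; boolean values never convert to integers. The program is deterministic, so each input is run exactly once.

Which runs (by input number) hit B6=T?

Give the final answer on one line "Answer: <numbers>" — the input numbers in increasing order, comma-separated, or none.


input #1 (k=7, s=2): never hits B6=T
input #2 (k=6, s=3): never hits B6=T
input #3 (k=0, s=3): never hits B6=T
input #4 (k=11, s=8): never hits B6=T
input #5 (k=9, s=7): never hits B6=T
input #6 (k=2, s=7): never hits B6=T
input #7 (k=5, s=3): never hits B6=T
Answer: none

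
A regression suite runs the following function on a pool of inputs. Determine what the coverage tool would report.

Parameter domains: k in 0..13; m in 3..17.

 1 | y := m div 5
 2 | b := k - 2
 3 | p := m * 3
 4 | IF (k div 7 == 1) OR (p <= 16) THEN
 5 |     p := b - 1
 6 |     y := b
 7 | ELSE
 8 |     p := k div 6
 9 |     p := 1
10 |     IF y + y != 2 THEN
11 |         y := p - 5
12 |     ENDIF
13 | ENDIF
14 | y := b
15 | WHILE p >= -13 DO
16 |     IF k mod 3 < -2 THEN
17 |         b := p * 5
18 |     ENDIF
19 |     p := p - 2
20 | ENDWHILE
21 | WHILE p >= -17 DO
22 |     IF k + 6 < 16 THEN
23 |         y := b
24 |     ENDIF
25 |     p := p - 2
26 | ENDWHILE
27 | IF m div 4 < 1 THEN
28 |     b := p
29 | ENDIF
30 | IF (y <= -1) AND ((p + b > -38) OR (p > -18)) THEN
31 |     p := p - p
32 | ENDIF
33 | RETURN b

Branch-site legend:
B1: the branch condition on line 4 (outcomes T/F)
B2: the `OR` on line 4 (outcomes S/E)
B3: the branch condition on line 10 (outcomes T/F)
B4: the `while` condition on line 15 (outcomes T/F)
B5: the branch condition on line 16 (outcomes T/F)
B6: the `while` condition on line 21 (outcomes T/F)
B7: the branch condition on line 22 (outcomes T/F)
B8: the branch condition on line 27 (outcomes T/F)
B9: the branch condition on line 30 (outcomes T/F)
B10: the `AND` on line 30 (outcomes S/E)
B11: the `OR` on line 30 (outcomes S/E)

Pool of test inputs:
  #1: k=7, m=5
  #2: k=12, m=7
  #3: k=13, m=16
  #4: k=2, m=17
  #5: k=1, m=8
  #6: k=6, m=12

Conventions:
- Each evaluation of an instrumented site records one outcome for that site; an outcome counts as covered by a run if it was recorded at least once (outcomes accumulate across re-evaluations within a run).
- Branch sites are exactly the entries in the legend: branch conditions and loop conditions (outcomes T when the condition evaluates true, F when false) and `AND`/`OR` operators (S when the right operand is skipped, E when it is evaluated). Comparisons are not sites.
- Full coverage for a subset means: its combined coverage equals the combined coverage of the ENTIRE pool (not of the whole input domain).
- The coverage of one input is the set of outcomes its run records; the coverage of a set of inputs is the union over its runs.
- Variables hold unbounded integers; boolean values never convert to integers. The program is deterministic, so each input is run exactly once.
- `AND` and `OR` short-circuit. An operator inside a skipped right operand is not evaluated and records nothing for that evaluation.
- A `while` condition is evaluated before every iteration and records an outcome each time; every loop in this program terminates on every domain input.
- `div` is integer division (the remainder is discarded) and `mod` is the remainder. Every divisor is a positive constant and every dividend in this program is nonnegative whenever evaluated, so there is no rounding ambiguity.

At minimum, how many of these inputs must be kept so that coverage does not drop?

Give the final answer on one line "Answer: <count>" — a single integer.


input #1, k=7, m=5: outcomes B1=T, B2=S, B4=T, B4=F, B5=F, B6=T, B6=F, B7=T, B8=F, B9=F, B10=S
input #2, k=12, m=7: outcomes B1=T, B2=S, B4=T, B4=F, B5=F, B6=T, B6=F, B7=F, B8=F, B9=F, B10=S
input #3, k=13, m=16: outcomes B1=T, B2=S, B4=T, B4=F, B5=F, B6=T, B6=F, B7=F, B8=F, B9=F, B10=S
input #4, k=2, m=17: outcomes B1=F, B2=E, B3=T, B4=T, B4=F, B5=F, B6=T, B6=F, B7=T, B8=F, B9=F, B10=S
input #5, k=1, m=8: outcomes B1=F, B2=E, B3=F, B4=T, B4=F, B5=F, B6=T, B6=F, B7=T, B8=F, B9=T, B10=E, B11=S
input #6, k=6, m=12: outcomes B1=F, B2=E, B3=T, B4=T, B4=F, B5=F, B6=T, B6=F, B7=T, B8=F, B9=F, B10=S
pool-wide coverage (19 outcomes): B1=T, B1=F, B2=S, B2=E, B3=T, B3=F, B4=T, B4=F, B5=F, B6=T, B6=F, B7=T, B7=F, B8=F, B9=T, B9=F, B10=S, B10=E, B11=S
checked all size-1 subsets: none covers 19 outcomes (max 13/19)
checked all size-2 subsets: none covers 19 outcomes (max 18/19)
size 3: inputs {2, 4, 5} cover all 19 outcomes, and no lexicographically smaller subset of this size does
Answer: 3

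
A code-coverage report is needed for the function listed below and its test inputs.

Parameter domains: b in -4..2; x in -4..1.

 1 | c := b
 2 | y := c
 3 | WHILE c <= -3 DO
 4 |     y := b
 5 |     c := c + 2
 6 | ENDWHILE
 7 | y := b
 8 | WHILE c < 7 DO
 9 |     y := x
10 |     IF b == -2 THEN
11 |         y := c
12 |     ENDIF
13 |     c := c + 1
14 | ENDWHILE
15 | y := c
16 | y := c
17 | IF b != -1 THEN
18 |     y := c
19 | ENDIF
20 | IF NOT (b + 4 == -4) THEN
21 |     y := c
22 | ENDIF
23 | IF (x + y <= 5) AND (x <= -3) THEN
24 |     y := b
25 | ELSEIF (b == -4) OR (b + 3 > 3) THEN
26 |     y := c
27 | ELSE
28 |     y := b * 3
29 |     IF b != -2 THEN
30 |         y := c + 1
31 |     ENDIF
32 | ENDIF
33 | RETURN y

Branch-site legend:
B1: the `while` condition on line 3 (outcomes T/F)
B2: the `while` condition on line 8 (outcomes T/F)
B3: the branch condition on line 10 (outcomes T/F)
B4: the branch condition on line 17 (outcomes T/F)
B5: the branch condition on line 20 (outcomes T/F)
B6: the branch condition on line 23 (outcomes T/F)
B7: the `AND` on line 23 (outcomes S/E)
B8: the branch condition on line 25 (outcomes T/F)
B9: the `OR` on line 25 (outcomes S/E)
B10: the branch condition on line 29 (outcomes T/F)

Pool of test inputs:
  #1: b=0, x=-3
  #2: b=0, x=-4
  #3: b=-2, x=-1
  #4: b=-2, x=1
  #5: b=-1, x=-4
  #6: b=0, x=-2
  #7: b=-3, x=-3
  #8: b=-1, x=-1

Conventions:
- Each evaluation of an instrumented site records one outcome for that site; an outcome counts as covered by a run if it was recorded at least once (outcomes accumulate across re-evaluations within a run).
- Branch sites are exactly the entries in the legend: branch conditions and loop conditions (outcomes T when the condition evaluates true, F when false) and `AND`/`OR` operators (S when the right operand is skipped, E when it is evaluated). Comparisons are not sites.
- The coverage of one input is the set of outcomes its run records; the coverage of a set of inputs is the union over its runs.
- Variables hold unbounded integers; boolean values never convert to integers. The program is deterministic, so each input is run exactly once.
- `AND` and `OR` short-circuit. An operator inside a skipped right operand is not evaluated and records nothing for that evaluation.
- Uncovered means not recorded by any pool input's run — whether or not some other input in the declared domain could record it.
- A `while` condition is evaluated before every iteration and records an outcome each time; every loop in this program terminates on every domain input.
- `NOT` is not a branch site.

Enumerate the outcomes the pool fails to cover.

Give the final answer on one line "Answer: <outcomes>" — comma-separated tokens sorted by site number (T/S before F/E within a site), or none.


input #1, b=0, x=-3: outcomes B1=F, B2=T, B2=F, B3=F, B4=T, B5=T, B6=T, B7=E
input #2, b=0, x=-4: outcomes B1=F, B2=T, B2=F, B3=F, B4=T, B5=T, B6=T, B7=E
input #3, b=-2, x=-1: outcomes B1=F, B2=T, B2=F, B3=T, B4=T, B5=T, B6=F, B7=S, B8=F, B9=E, B10=F
input #4, b=-2, x=1: outcomes B1=F, B2=T, B2=F, B3=T, B4=T, B5=T, B6=F, B7=S, B8=F, B9=E, B10=F
input #5, b=-1, x=-4: outcomes B1=F, B2=T, B2=F, B3=F, B4=F, B5=T, B6=T, B7=E
input #6, b=0, x=-2: outcomes B1=F, B2=T, B2=F, B3=F, B4=T, B5=T, B6=F, B7=E, B8=F, B9=E, B10=T
input #7, b=-3, x=-3: outcomes B1=T, B1=F, B2=T, B2=F, B3=F, B4=T, B5=T, B6=T, B7=E
input #8, b=-1, x=-1: outcomes B1=F, B2=T, B2=F, B3=F, B4=F, B5=T, B6=F, B7=S, B8=F, B9=E, B10=T
union over the pool: B1=T, B1=F, B2=T, B2=F, B3=T, B3=F, B4=T, B4=F, B5=T, B6=T, B6=F, B7=S, B7=E, B8=F, B9=E, B10=T, B10=F
uncovered (3 of 20): B5=F, B8=T, B9=S
Answer: B5=F, B8=T, B9=S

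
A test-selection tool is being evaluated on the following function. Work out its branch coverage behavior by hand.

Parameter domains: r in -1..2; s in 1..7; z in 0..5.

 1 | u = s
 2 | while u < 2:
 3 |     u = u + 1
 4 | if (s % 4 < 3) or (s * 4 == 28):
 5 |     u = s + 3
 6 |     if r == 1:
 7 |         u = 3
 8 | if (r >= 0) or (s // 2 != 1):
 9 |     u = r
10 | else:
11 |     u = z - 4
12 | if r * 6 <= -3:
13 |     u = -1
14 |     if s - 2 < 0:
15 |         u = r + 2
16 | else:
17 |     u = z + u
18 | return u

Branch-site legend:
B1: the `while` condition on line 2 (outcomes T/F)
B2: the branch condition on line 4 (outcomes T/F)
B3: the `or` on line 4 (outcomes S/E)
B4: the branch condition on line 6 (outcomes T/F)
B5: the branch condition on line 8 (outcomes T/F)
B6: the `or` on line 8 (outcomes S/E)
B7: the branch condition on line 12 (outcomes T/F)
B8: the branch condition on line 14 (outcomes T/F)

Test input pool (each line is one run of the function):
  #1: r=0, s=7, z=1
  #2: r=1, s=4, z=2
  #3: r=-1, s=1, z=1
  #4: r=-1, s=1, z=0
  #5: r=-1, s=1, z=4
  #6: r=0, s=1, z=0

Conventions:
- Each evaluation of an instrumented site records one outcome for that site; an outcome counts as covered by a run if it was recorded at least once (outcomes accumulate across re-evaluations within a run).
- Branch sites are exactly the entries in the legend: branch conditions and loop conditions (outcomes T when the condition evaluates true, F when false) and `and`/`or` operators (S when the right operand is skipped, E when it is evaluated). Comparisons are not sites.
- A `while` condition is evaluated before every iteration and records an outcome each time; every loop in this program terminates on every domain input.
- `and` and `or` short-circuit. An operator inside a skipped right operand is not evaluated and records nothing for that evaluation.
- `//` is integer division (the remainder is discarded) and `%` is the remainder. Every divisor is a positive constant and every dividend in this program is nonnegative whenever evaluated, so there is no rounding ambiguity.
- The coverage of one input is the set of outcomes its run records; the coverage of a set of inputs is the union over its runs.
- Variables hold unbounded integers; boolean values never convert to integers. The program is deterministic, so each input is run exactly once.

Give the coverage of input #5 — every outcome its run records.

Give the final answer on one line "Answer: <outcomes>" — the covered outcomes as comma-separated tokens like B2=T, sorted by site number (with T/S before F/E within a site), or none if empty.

Running input #5 (r=-1, s=1, z=4), event by event:
  B1->T, B1->F, B3->S, B2->T, B4->F, B6->E, B5->T, B7->T, B8->T
collecting distinct outcomes: B1=T, B1=F, B2=T, B3=S, B4=F, B5=T, B6=E, B7=T, B8=T

Answer: B1=T, B1=F, B2=T, B3=S, B4=F, B5=T, B6=E, B7=T, B8=T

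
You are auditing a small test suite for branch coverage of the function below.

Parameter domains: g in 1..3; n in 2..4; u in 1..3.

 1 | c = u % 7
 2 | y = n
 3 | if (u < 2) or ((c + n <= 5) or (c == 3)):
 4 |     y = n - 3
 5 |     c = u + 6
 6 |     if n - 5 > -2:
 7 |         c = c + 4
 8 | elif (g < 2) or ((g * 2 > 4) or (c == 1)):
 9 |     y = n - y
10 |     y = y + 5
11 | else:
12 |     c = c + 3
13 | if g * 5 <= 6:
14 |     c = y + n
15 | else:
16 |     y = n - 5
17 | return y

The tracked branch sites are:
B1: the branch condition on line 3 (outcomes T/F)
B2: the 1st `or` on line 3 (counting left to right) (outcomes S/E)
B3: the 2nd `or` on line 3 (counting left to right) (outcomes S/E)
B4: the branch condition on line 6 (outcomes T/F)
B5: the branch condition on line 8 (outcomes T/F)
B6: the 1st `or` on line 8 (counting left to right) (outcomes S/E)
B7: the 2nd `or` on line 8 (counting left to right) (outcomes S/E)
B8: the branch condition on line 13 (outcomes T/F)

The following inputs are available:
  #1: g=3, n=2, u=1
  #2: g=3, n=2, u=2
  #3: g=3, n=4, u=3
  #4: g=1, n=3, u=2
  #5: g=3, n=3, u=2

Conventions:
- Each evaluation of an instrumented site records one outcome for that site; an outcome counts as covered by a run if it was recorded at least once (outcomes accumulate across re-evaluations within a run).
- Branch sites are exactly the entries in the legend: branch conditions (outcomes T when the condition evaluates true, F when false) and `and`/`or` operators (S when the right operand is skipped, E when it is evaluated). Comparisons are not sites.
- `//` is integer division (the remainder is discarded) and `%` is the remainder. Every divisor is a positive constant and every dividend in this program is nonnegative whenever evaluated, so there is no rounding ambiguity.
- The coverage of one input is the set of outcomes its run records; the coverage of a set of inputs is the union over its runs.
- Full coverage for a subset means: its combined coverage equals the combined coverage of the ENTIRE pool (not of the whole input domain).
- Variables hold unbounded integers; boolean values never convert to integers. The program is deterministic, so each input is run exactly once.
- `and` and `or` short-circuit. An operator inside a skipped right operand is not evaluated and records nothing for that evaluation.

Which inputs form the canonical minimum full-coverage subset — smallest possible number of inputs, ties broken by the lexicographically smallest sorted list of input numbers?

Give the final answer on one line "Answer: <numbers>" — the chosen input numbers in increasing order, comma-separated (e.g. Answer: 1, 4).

#1 (g=3, n=2, u=1) -> B2->S, B1->T, B4->F, B8->F; covered: B1=T, B2=S, B4=F, B8=F
#2 (g=3, n=2, u=2) -> B2->E, B3->S, B1->T, B4->F, B8->F; covered: B1=T, B2=E, B3=S, B4=F, B8=F
#3 (g=3, n=4, u=3) -> B2->E, B3->E, B1->T, B4->T, B8->F; covered: B1=T, B2=E, B3=E, B4=T, B8=F
#4 (g=1, n=3, u=2) -> B2->E, B3->S, B1->T, B4->F, B8->T; covered: B1=T, B2=E, B3=S, B4=F, B8=T
#5 (g=3, n=3, u=2) -> B2->E, B3->S, B1->T, B4->F, B8->F; covered: B1=T, B2=E, B3=S, B4=F, B8=F
the full pool covers 9 outcomes: B1=T, B2=S, B2=E, B3=S, B3=E, B4=T, B4=F, B8=T, B8=F
size 1 is not enough: best union over all size-1 subsets is 5/9
size 2 is not enough: best union over all size-2 subsets is 8/9
size 3: inputs {1, 3, 4} cover all 9 outcomes, and no lexicographically smaller subset of this size does

Answer: 1, 3, 4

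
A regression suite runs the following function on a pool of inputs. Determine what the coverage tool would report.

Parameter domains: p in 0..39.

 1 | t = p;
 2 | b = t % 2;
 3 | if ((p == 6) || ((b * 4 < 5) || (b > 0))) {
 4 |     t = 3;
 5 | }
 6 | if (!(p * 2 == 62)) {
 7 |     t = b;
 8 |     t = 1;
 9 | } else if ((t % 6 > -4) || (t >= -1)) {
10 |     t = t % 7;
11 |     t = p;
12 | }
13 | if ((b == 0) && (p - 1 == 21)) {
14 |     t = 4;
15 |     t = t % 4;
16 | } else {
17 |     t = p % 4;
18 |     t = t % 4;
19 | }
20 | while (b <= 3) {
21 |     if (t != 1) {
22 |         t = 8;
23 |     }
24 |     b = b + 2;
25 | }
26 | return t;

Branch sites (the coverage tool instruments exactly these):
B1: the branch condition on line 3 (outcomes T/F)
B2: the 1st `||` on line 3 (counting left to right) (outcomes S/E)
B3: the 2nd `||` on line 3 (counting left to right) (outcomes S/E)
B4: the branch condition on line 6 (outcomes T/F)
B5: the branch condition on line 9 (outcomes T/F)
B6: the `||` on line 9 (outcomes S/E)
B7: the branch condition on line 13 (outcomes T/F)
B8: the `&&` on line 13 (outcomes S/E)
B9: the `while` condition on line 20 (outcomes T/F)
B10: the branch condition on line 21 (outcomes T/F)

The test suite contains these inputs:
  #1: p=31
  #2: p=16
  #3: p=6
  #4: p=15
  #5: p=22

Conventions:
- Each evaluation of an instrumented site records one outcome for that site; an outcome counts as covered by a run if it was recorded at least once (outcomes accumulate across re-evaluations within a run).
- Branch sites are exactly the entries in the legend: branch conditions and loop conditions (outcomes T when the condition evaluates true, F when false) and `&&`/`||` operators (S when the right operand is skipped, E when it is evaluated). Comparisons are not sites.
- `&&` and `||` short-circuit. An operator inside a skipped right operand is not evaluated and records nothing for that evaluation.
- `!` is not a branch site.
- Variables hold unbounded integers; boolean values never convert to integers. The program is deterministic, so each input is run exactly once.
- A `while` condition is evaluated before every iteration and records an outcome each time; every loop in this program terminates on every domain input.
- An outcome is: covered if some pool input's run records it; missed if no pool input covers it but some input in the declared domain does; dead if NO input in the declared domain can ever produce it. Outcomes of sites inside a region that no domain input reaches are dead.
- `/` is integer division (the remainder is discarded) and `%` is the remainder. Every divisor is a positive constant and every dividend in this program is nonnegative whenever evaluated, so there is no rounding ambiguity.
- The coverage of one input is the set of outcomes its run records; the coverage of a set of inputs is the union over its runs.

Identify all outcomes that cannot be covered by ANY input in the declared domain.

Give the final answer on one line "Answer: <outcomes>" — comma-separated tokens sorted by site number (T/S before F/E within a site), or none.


checking every outcome against all 40 domain inputs:
  B1=F: unreachable across the whole domain -> dead
  B3=E: unreachable across the whole domain -> dead
  B5=F: unreachable across the whole domain -> dead
  B6=E: unreachable across the whole domain -> dead
  reachable outcomes have witnesses, e.g. B1=T (e.g. p=0), B2=S (e.g. p=6), B2=E (e.g. p=0), B3=S (e.g. p=0)
Answer: B1=F, B3=E, B5=F, B6=E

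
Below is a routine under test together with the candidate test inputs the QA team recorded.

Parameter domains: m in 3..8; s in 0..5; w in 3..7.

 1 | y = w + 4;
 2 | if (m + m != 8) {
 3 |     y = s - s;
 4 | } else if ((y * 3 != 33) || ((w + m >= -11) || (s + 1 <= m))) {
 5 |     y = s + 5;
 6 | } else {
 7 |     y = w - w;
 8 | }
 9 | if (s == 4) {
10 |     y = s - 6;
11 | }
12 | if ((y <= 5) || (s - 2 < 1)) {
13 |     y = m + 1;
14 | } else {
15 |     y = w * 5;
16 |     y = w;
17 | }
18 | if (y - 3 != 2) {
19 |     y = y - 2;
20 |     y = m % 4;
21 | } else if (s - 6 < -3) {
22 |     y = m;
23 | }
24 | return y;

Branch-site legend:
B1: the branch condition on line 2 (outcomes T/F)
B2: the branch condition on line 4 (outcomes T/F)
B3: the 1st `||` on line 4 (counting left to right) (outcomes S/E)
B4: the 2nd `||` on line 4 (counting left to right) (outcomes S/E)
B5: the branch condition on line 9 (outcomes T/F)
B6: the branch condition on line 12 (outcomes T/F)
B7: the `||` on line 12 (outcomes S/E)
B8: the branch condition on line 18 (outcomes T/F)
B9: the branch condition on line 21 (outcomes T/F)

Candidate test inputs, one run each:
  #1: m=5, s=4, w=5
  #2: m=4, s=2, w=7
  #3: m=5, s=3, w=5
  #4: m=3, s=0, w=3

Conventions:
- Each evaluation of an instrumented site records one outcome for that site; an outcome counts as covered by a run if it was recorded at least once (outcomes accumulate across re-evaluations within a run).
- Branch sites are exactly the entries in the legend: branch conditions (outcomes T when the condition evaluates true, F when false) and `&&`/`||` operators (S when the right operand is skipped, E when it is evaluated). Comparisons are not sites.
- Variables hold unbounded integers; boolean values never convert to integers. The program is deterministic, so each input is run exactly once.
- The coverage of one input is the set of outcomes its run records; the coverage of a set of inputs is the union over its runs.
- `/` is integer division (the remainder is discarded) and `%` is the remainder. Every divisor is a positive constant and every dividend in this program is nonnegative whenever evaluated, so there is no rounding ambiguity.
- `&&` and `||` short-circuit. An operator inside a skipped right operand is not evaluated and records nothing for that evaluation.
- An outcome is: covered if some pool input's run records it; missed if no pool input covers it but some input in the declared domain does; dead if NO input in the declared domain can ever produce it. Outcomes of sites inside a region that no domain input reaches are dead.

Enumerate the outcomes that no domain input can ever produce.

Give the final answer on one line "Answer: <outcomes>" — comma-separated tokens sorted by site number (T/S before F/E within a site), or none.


checking every outcome against all 180 domain inputs:
  B2=F: zero occurrences over every domain input -> dead
  B4=E: zero occurrences over every domain input -> dead
  reachable outcomes have witnesses, e.g. B1=T (e.g. m=3, s=0, w=3), B1=F (e.g. m=4, s=0, w=3), B2=T (e.g. m=4, s=0, w=3), B3=S (e.g. m=4, s=0, w=3)
Answer: B2=F, B4=E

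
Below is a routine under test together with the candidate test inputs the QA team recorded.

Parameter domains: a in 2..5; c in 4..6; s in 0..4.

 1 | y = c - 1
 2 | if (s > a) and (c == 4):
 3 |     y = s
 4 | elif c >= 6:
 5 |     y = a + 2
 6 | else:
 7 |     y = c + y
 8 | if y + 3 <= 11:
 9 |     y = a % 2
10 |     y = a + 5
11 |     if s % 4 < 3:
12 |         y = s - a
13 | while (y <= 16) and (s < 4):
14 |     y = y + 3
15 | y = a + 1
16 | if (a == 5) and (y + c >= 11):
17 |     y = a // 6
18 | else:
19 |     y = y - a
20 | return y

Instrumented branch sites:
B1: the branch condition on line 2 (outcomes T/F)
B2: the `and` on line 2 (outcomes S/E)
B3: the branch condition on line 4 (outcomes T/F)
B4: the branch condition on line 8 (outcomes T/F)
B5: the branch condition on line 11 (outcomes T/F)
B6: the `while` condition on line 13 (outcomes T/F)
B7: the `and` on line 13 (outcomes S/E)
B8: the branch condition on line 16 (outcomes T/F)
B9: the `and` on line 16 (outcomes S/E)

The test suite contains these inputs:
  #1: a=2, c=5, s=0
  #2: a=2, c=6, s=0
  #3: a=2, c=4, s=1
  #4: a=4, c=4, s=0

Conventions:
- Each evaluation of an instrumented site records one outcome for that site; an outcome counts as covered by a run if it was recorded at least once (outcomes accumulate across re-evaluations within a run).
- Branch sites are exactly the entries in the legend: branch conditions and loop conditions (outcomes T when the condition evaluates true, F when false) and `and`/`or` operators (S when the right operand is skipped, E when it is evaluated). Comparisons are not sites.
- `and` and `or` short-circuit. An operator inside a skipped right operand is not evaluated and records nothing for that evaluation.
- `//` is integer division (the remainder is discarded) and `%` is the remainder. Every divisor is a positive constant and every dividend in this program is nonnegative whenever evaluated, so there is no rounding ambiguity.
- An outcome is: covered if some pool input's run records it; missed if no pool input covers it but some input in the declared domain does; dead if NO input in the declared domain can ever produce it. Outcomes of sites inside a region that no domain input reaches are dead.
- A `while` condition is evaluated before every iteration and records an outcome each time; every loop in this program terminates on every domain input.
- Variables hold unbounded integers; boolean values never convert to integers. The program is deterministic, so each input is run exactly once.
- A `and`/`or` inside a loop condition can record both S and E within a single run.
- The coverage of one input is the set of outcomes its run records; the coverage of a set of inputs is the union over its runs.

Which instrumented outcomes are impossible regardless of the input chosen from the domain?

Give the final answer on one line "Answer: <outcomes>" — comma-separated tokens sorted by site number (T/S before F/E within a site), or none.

checking every outcome against all 60 domain inputs:
  reachable outcomes have witnesses, e.g. B1=T (e.g. a=2, c=4, s=3), B1=F (e.g. a=2, c=4, s=0), B2=S (e.g. a=2, c=4, s=0), B2=E (e.g. a=2, c=4, s=3)

Answer: none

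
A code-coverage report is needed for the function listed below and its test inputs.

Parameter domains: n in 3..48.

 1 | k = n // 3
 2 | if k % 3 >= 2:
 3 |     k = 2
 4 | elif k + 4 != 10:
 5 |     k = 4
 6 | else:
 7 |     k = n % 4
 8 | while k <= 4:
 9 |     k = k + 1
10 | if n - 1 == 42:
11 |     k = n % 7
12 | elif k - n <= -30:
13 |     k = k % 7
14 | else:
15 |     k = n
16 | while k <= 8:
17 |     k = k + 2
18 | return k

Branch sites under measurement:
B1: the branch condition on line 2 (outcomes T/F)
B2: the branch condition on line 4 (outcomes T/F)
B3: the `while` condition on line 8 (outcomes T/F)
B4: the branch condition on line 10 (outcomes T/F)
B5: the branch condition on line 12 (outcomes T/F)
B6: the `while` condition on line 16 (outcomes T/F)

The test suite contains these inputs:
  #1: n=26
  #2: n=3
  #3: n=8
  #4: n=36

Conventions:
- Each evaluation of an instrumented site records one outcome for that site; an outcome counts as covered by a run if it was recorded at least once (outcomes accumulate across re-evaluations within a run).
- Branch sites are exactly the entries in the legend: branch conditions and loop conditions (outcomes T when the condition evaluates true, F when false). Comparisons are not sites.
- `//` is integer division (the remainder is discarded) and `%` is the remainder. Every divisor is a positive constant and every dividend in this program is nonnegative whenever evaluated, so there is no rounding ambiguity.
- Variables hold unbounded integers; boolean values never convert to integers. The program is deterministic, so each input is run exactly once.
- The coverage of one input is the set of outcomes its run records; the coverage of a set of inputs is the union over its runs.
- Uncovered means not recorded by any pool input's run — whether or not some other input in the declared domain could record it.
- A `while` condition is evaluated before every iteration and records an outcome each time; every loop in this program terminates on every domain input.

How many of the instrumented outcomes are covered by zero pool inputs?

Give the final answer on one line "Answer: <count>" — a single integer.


input #1 (n=26): covers B1=T, B3=T, B3=F, B4=F, B5=F, B6=F
input #2 (n=3): covers B1=F, B2=T, B3=T, B3=F, B4=F, B5=F, B6=T, B6=F
input #3 (n=8): covers B1=T, B3=T, B3=F, B4=F, B5=F, B6=T, B6=F
input #4 (n=36): covers B1=F, B2=T, B3=T, B3=F, B4=F, B5=T, B6=T, B6=F
union over the pool: B1=T, B1=F, B2=T, B3=T, B3=F, B4=F, B5=T, B5=F, B6=T, B6=F
uncovered (2 of 12): B2=F, B4=T
Answer: 2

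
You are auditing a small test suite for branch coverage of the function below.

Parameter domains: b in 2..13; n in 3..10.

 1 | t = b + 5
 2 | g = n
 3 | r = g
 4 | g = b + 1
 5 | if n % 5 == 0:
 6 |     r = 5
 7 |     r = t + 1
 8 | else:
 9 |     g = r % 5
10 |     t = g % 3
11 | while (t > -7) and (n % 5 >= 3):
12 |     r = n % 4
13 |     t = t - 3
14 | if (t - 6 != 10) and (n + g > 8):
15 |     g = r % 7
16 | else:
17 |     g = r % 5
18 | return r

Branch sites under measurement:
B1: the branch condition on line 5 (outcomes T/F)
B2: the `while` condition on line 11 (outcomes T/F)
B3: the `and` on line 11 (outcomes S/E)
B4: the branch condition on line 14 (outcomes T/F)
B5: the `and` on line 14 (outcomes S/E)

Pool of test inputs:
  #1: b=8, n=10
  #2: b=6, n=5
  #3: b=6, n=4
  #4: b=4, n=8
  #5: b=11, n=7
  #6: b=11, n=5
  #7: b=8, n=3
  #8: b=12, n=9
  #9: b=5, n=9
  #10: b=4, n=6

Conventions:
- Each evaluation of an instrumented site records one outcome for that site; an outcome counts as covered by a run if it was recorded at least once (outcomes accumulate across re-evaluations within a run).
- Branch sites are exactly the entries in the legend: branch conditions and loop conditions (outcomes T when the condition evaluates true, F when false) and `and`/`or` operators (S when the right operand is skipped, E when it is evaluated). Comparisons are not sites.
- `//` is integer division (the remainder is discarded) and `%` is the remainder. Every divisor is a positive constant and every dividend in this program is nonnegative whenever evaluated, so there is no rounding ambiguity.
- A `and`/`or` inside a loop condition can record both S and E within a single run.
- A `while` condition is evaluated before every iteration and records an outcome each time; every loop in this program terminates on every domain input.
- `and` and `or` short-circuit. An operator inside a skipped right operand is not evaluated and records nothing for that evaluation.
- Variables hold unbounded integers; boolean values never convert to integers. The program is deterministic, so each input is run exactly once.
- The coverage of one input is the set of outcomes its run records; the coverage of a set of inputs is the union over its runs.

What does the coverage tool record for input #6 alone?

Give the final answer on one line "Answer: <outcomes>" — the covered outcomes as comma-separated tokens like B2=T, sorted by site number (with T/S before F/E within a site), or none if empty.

Tracing the run of input #6 (b=11, n=5):
  B1->T, B3->E, B2->F, B5->S, B4->F
distinct outcomes covered: B1=T, B2=F, B3=E, B4=F, B5=S

Answer: B1=T, B2=F, B3=E, B4=F, B5=S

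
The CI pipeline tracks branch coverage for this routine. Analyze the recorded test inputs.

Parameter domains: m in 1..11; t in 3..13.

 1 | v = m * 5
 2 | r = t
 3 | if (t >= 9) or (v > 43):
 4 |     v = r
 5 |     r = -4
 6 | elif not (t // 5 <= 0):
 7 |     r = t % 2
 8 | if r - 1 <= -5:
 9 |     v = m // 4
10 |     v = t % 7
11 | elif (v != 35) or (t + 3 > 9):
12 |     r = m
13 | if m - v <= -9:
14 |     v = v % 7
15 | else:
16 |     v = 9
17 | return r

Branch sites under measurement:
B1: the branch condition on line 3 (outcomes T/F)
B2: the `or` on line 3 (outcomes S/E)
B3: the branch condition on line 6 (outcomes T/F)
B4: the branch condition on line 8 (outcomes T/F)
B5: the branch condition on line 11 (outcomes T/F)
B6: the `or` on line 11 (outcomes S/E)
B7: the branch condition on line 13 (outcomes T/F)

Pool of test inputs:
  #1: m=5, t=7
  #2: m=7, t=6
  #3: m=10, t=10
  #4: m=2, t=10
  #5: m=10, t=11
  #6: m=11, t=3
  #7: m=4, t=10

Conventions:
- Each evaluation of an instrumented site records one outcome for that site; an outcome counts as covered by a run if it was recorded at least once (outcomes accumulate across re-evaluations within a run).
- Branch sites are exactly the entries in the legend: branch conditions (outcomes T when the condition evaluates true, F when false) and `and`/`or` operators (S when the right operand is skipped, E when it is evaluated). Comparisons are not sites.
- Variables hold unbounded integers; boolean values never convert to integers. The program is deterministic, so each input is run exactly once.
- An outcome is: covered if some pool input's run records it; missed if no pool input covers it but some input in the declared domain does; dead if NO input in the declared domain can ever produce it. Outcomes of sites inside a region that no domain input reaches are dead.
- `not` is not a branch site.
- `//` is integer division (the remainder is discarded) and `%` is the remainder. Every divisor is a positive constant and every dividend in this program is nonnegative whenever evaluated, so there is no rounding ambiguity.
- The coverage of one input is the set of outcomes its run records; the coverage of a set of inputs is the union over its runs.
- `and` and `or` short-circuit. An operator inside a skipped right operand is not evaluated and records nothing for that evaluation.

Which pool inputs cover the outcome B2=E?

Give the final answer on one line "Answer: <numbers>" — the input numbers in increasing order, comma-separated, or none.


input #1 (m=5, t=7): covers B2=E
input #2 (m=7, t=6): covers B2=E
input #3 (m=10, t=10): misses B2=E
input #4 (m=2, t=10): misses B2=E
input #5 (m=10, t=11): misses B2=E
input #6 (m=11, t=3): covers B2=E
input #7 (m=4, t=10): misses B2=E
Answer: 1, 2, 6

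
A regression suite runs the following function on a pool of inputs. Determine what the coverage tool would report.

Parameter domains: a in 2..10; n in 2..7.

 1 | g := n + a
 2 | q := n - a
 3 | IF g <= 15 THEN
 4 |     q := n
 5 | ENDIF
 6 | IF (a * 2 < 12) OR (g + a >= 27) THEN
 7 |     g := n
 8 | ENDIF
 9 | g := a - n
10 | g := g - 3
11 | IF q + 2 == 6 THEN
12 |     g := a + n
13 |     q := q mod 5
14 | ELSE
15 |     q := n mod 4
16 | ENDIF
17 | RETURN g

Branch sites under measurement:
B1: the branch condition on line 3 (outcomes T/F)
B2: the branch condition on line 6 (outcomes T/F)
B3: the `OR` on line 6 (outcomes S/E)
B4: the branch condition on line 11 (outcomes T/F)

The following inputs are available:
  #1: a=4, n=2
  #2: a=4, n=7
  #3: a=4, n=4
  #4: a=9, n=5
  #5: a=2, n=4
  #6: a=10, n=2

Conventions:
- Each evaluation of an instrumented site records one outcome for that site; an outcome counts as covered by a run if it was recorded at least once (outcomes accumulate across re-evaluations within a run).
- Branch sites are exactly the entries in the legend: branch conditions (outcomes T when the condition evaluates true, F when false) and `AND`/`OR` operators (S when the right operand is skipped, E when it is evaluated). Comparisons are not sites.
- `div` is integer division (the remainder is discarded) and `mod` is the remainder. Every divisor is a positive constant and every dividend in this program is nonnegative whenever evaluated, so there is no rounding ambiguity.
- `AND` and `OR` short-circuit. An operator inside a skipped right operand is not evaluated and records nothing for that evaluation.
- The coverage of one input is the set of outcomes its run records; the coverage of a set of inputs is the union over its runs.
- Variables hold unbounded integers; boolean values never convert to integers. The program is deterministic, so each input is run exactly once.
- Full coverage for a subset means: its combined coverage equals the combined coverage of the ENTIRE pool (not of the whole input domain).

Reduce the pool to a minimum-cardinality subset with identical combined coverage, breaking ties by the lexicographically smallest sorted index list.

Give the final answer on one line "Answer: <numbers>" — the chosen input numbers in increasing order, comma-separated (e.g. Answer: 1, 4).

input #1 (a=4, n=2): covers B1=T, B2=T, B3=S, B4=F
input #2 (a=4, n=7): covers B1=T, B2=T, B3=S, B4=F
input #3 (a=4, n=4): covers B1=T, B2=T, B3=S, B4=T
input #4 (a=9, n=5): covers B1=T, B2=F, B3=E, B4=F
input #5 (a=2, n=4): covers B1=T, B2=T, B3=S, B4=T
input #6 (a=10, n=2): covers B1=T, B2=F, B3=E, B4=F
union over all inputs: B1=T, B2=T, B2=F, B3=S, B3=E, B4=T, B4=F (7 outcomes)
checked all size-1 subsets: none covers 7 outcomes (max 4/7)
at size 2, {3, 4} reaches all 7 outcomes; every lexicographically earlier size-2 subset fails

Answer: 3, 4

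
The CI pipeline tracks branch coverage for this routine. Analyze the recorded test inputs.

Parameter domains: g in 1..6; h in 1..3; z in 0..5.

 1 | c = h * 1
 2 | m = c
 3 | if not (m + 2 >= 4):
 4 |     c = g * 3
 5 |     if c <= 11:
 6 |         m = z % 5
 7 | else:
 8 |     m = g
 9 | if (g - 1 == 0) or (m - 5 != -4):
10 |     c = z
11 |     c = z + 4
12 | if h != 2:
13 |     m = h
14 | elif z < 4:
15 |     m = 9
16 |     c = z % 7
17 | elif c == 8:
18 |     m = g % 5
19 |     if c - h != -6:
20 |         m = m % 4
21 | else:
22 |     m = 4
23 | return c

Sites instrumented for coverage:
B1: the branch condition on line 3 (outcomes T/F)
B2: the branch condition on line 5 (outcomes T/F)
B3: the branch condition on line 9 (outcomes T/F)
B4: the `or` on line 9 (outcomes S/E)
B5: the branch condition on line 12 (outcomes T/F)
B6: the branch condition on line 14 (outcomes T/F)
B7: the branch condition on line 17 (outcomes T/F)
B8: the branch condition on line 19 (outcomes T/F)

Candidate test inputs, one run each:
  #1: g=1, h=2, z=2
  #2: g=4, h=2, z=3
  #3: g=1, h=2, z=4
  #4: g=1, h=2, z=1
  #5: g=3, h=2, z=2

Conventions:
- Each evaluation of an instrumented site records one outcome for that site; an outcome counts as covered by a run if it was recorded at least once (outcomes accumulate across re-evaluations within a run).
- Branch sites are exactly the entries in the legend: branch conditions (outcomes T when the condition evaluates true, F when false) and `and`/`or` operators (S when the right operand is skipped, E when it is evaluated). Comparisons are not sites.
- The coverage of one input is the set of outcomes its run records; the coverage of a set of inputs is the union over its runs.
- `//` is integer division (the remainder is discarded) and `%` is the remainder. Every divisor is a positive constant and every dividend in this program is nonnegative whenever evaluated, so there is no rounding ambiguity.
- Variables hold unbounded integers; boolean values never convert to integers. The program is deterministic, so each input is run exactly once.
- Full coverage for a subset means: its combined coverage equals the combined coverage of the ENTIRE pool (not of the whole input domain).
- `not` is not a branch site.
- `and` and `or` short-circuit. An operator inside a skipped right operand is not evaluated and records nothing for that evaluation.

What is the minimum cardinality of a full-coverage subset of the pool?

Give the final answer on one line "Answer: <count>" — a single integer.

run #1 (g=1, h=2, z=2) runs B1->F, B4->S, B3->T, B5->F, B6->T; records B1=F, B3=T, B4=S, B5=F, B6=T
run #2 (g=4, h=2, z=3) runs B1->F, B4->E, B3->T, B5->F, B6->T; records B1=F, B3=T, B4=E, B5=F, B6=T
run #3 (g=1, h=2, z=4) runs B1->F, B4->S, B3->T, B5->F, B6->F, B7->T, B8->T; records B1=F, B3=T, B4=S, B5=F, B6=F, B7=T, B8=T
run #4 (g=1, h=2, z=1) runs B1->F, B4->S, B3->T, B5->F, B6->T; records B1=F, B3=T, B4=S, B5=F, B6=T
run #5 (g=3, h=2, z=2) runs B1->F, B4->E, B3->T, B5->F, B6->T; records B1=F, B3=T, B4=E, B5=F, B6=T
together the pool reaches 9 outcomes: B1=F, B3=T, B4=S, B4=E, B5=F, B6=T, B6=F, B7=T, B8=T
checked all size-1 subsets: none covers 9 outcomes (max 7/9)
the canonical winner is {2, 3}: size 2, full 9-outcome coverage, earliest index list among size-2 covers

Answer: 2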